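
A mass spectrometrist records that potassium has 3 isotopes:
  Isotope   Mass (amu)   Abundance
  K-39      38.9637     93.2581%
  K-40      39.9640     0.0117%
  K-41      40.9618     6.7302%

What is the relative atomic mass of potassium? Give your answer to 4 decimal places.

The abundance-weighted mean is 0.932581 × 38.9637 + 0.000117 × 39.9640 + 0.067302 × 40.9618
= 36.33681 + 0.00468 + 2.75681 = 39.09830 amu

39.0983 amu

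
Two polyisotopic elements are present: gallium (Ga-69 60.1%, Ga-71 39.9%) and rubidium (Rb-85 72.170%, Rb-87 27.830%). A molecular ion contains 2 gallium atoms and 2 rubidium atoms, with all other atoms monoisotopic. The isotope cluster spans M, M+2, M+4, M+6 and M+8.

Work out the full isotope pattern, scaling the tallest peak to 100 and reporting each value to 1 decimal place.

47.6 : 100.0 : 76.9 : 25.6 : 3.1

Gallium pattern (n=2): 0.361201 : 0.479598 : 0.159201
Rubidium pattern (n=2): 0.52085089 : 0.40169822 : 0.07745089
Convolve the two distributions (both contribute in 2-u steps):
  M: 0.361201×0.52085089 = 0.188132
  M+2: 0.361201×0.40169822 + 0.479598×0.52085089 = 0.394893
  M+4: 0.361201×0.07745089 + 0.479598×0.40169822 + 0.159201×0.52085089 = 0.303549
  M+6: 0.479598×0.07745089 + 0.159201×0.40169822 = 0.101096
  M+8: 0.159201×0.07745089 = 0.012330
Scale to base peak (0.394893) = 100: 47.6 : 100.0 : 76.9 : 25.6 : 3.1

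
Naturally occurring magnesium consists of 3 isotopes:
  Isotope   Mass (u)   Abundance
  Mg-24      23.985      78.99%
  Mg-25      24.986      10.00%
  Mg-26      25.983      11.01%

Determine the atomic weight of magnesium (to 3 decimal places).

Average mass = Σ (abundance × isotope mass) = 0.7899 × 23.985 + 0.1000 × 24.986 + 0.1101 × 25.983
= 18.9458 + 2.4986 + 2.8607 = 24.3051 u

24.305 u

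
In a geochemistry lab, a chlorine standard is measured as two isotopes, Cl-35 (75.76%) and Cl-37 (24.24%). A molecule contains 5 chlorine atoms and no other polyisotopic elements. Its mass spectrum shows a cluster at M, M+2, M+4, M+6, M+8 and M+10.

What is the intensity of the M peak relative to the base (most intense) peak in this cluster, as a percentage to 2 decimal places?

62.51%

Binomial terms of (0.7576 + 0.2424)^5: M 0.2496, M+2 0.3993, M+4 0.2555, M+6 0.0817, M+8 0.0131, M+10 0.0008 → M+2 is the base peak.
P(M+2) = C(5,1) × 0.7576^4 × 0.2424^1 = 5 × 0.32942751 × 0.2424 = 0.399266 (base)
P(M) = C(5,0) × 0.7576^5 × 0.2424^0 = 1 × 0.24957428 × 1.0000 = 0.249574
Relative intensity = 0.249574 / 0.399266 × 100 = 62.51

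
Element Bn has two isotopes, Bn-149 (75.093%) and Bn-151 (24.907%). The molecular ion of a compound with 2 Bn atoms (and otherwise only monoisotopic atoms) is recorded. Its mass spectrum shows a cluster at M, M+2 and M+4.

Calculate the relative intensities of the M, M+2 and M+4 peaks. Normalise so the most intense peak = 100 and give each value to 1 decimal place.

100.0 : 66.3 : 11.0

Expanding (0.75093 + 0.24907)^2:
P(M) = 0.75093^2 = 0.563896
P(M+2) = 2 × 0.75093^1 × 0.24907^1 = 0.374068
P(M+4) = 0.24907^2 = 0.062036
The M peak is largest (0.563896); scaling to 100 gives 100.0 : 66.3 : 11.0.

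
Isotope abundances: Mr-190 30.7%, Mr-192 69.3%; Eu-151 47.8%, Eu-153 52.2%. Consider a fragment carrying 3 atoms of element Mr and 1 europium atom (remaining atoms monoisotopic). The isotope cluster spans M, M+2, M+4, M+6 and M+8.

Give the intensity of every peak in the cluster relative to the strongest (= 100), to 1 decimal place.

Element Mr pattern (n=3): 0.02893444 : 0.19594367 : 0.44230933 : 0.33281256
Europium pattern (n=1): 0.4780 : 0.5220
Convolve the two distributions (both contribute in 2-u steps):
  M: 0.02893444×0.4780 = 0.013831
  M+2: 0.02893444×0.5220 + 0.19594367×0.4780 = 0.108765
  M+4: 0.19594367×0.5220 + 0.44230933×0.4780 = 0.313706
  M+6: 0.44230933×0.5220 + 0.33281256×0.4780 = 0.389970
  M+8: 0.33281256×0.5220 = 0.173728
Scale to base peak (0.389970) = 100: 3.5 : 27.9 : 80.4 : 100.0 : 44.5

3.5 : 27.9 : 80.4 : 100.0 : 44.5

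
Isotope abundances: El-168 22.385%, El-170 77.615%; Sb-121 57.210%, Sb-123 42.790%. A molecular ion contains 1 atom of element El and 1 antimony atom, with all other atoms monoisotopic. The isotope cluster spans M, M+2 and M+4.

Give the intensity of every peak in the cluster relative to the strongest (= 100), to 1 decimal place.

Element El pattern (n=1): 0.22385 : 0.77615
Antimony pattern (n=1): 0.5721 : 0.4279
Convolve the two distributions (both contribute in 2-u steps):
  M: 0.22385×0.5721 = 0.128065
  M+2: 0.22385×0.4279 + 0.77615×0.5721 = 0.539821
  M+4: 0.77615×0.4279 = 0.332115
Scale to base peak (0.539821) = 100: 23.7 : 100.0 : 61.5

23.7 : 100.0 : 61.5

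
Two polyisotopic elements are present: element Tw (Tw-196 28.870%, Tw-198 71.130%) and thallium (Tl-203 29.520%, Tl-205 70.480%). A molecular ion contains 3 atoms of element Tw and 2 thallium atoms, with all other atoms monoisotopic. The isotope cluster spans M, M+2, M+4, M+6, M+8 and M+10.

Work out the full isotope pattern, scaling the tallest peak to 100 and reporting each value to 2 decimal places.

Element Tw pattern (n=3): 0.02406248 : 0.17785564 : 0.43820129 : 0.35988059
Thallium pattern (n=2): 0.08714304 : 0.41611392 : 0.49674304
Convolve the two distributions (both contribute in 2-u steps):
  M: 0.02406248×0.08714304 = 0.002097
  M+2: 0.02406248×0.41611392 + 0.17785564×0.08714304 = 0.025512
  M+4: 0.02406248×0.49674304 + 0.17785564×0.41611392 + 0.43820129×0.08714304 = 0.124147
  M+6: 0.17785564×0.49674304 + 0.43820129×0.41611392 + 0.35988059×0.08714304 = 0.302051
  M+8: 0.43820129×0.49674304 + 0.35988059×0.41611392 = 0.367425
  M+10: 0.35988059×0.49674304 = 0.178768
Scale to base peak (0.367425) = 100: 0.57 : 6.94 : 33.79 : 82.21 : 100.00 : 48.65

0.57 : 6.94 : 33.79 : 82.21 : 100.00 : 48.65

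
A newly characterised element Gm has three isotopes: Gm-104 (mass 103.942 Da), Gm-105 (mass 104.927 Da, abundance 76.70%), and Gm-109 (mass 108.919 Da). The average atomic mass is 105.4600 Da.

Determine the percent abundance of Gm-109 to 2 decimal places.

15.32%

The remaining 23.30% is split between Gm-104 (fraction x) and Gm-109 (fraction 0.2330 − x).
Substituting: 103.942x + 108.919(0.2330 − x) = 24.980991
(103.942 − 108.919)x = -0.397136  ⇒  x = 0.07979, y = 0.15321
Gm-104: 7.98%, Gm-109: 15.32%.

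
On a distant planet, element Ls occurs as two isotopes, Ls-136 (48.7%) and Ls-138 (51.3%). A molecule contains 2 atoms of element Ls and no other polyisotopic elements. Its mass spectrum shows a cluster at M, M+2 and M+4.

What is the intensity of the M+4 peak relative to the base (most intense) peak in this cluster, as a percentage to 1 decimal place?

52.7%

Term probabilities: M 0.2372, M+2 0.4997, M+4 0.2632. Base peak = M+2.
P(M+2) = C(2,1) × 0.487^1 × 0.513^1 = 2 × 0.4870 × 0.5130 = 0.499662 (base)
P(M+4) = C(2,2) × 0.487^0 × 0.513^2 = 1 × 1.0000 × 0.263169 = 0.263169
Relative intensity = 0.263169 / 0.499662 × 100 = 52.7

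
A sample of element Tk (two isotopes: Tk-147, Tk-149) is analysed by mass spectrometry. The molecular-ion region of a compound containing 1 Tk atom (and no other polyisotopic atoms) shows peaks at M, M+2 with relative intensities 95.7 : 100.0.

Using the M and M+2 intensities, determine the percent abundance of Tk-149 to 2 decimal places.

51.10%

Write p for the Tk-147 fraction. I(M+2)/I(M) = [C(1,1)·p^0·(1−p)] / p^1 = 1·(1−p)/p = 100.0/95.7 = 1.0449
(1−p)/p = 1.0449/1 = 1.0449  ⇒  p = 1/(1 + 1.0449) = 0.4890
Tk-147: 48.90%, Tk-149: 51.10%.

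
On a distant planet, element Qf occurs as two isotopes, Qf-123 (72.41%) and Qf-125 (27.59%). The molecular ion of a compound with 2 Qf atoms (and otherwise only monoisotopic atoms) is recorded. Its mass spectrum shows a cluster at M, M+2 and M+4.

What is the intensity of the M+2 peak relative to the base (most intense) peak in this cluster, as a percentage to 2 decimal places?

76.20%

Binomial terms of (0.7241 + 0.2759)^2: M 0.5243, M+2 0.3996, M+4 0.0761 → M is the base peak.
P(M) = C(2,0) × 0.7241^2 × 0.2759^0 = 1 × 0.52432081 × 1.0000 = 0.524321 (base)
P(M+2) = C(2,1) × 0.7241^1 × 0.2759^1 = 2 × 0.7241 × 0.2759 = 0.399558
Relative intensity = 0.399558 / 0.524321 × 100 = 76.20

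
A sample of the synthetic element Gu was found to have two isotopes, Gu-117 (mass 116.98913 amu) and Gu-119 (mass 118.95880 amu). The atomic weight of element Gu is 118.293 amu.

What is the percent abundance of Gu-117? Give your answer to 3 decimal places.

33.803%

Writing the weighted mean with unknown fraction x of Gu-117:
116.98913·x + 118.95880·(1 − x) = 118.293
(116.98913 − 118.95880)·x = 118.293 − 118.95880
x = -0.66580 / -1.96967 = 0.33803 → 33.803% Gu-117, 66.197% Gu-119.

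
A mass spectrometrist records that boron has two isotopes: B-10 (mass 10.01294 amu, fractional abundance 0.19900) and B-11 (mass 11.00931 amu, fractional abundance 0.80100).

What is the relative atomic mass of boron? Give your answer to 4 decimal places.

10.8110 amu

Average mass = Σ (abundance × isotope mass) = 0.19900 × 10.01294 + 0.80100 × 11.00931
= 1.992575 + 8.818457 = 10.811032 amu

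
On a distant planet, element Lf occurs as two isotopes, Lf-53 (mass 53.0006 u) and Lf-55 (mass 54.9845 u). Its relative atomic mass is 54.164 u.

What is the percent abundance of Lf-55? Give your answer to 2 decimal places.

58.64%

Let x be the fractional abundance of Lf-53; then Lf-55 has abundance 1 − x.
53.0006·x + 54.9845·(1 − x) = 54.164
(53.0006 − 54.9845)·x = 54.164 − 54.9845
x = -0.8205 / -1.9839 = 0.41358 → 41.36% Lf-53, 58.64% Lf-55.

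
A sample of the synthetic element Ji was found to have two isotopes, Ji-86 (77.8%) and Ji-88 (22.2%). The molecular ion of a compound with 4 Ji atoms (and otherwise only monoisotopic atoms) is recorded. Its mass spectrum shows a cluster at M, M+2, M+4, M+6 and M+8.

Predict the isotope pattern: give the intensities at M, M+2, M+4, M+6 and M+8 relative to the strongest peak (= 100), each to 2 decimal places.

Each Ji atom is independently Ji-86 (p = 0.778) or Ji-88 (q = 0.222); the cluster is the binomial expansion (p + q)^4.
P(M) = 0.778^4 = 0.366369
P(M+2) = 4 × 0.778^3 × 0.222^1 = 0.418169
P(M+4) = 6 × 0.778^2 × 0.222^2 = 0.178985
P(M+6) = 4 × 0.778^1 × 0.222^3 = 0.034049
P(M+8) = 0.222^4 = 0.002429
The M+2 peak is largest (0.418169); scaling to 100 gives 87.61 : 100.00 : 42.80 : 8.14 : 0.58.

87.61 : 100.00 : 42.80 : 8.14 : 0.58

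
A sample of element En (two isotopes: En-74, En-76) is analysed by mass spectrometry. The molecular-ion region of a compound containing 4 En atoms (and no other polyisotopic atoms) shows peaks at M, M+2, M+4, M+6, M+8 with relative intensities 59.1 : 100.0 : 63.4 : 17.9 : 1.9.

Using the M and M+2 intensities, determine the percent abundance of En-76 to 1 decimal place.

If p is the fraction of En that is En-74, then I(M+2)/I(M) = [C(4,1)·p^3·(1−p)] / p^4 = 4·(1−p)/p = 100.0/59.1 = 1.6920
(1−p)/p = 1.6920/4 = 0.4230  ⇒  p = 1/(1 + 0.4230) = 0.7027
En-74: 70.3%, En-76: 29.7%.

29.7%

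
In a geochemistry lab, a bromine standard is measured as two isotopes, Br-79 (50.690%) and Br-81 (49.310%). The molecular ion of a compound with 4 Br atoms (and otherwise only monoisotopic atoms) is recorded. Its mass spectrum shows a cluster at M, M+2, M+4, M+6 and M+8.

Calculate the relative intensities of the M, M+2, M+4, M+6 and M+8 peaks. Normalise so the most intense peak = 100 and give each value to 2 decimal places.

17.61 : 68.53 : 100.00 : 64.85 : 15.77

Each Br atom is independently Br-79 (p = 0.50690) or Br-81 (q = 0.49310); the cluster is the binomial expansion (p + q)^4.
P(M) = 0.50690^4 = 0.066022
P(M+2) = 4 × 0.50690^3 × 0.49310^1 = 0.256899
P(M+4) = 6 × 0.50690^2 × 0.49310^2 = 0.374857
P(M+6) = 4 × 0.50690^1 × 0.49310^3 = 0.243101
P(M+8) = 0.49310^4 = 0.059121
The M+4 peak is largest (0.374857); scaling to 100 gives 17.61 : 68.53 : 100.00 : 64.85 : 15.77.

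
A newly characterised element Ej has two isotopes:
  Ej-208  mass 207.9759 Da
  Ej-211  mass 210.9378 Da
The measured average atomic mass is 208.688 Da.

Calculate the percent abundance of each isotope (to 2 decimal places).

Writing the weighted mean with unknown fraction x of Ej-208:
207.9759·x + 210.9378·(1 − x) = 208.688
(207.9759 − 210.9378)·x = 208.688 − 210.9378
x = -2.2498 / -2.9619 = 0.75958 → 75.96% Ej-208, 24.04% Ej-211.

Ej-208: 75.96%, Ej-211: 24.04%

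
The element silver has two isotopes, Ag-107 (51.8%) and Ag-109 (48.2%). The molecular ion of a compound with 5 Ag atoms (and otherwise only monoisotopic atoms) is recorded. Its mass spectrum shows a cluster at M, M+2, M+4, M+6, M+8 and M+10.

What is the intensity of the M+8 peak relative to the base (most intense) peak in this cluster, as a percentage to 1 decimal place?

Binomial terms of (0.518 + 0.482)^5: M 0.0373, M+2 0.1735, M+4 0.3229, M+6 0.3005, M+8 0.1398, M+10 0.0260 → M+4 is the base peak.
P(M+4) = C(5,2) × 0.518^3 × 0.482^2 = 10 × 0.13899183 × 0.232324 = 0.322911 (base)
P(M+8) = C(5,4) × 0.518^1 × 0.482^4 = 5 × 0.5180 × 0.05397444 = 0.139794
Relative intensity = 0.139794 / 0.322911 × 100 = 43.3

43.3%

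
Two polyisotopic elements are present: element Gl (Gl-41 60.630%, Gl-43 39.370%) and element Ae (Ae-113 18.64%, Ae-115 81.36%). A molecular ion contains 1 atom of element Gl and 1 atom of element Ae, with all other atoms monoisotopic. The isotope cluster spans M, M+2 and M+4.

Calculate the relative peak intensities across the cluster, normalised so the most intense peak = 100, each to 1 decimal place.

19.9 : 100.0 : 56.5

Element Gl pattern (n=1): 0.6063 : 0.3937
Element Ae pattern (n=1): 0.1864 : 0.8136
Convolve the two distributions (both contribute in 2-u steps):
  M: 0.6063×0.1864 = 0.113014
  M+2: 0.6063×0.8136 + 0.3937×0.1864 = 0.566671
  M+4: 0.3937×0.8136 = 0.320314
Scale to base peak (0.566671) = 100: 19.9 : 100.0 : 56.5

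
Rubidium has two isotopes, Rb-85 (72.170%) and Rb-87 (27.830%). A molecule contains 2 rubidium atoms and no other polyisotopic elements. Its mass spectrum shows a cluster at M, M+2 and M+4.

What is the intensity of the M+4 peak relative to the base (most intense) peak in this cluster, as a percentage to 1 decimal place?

Binomial terms of (0.72170 + 0.27830)^2: M 0.5209, M+2 0.4017, M+4 0.0775 → M is the base peak.
P(M) = C(2,0) × 0.72170^2 × 0.27830^0 = 1 × 0.52085089 × 1.0000 = 0.520851 (base)
P(M+4) = C(2,2) × 0.72170^0 × 0.27830^2 = 1 × 1.0000 × 0.07745089 = 0.077451
Relative intensity = 0.077451 / 0.520851 × 100 = 14.9

14.9%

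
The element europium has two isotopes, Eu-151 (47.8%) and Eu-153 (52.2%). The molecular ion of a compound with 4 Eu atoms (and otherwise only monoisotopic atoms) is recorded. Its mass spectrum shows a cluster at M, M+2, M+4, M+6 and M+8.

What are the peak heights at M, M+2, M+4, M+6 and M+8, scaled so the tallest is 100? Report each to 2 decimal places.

Each Eu atom is independently Eu-151 (p = 0.478) or Eu-153 (q = 0.522); the cluster is the binomial expansion (p + q)^4.
P(M) = 0.478^4 = 0.052205
P(M+2) = 4 × 0.478^3 × 0.522^1 = 0.228042
P(M+4) = 6 × 0.478^2 × 0.522^2 = 0.373549
P(M+6) = 4 × 0.478^1 × 0.522^3 = 0.271956
P(M+8) = 0.522^4 = 0.074248
The M+4 peak is largest (0.373549); scaling to 100 gives 13.98 : 61.05 : 100.00 : 72.80 : 19.88.

13.98 : 61.05 : 100.00 : 72.80 : 19.88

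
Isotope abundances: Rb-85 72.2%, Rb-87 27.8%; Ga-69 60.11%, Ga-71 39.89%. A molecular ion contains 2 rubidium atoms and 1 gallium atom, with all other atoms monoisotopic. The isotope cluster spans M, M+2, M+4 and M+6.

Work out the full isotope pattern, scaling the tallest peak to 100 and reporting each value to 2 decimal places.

Rubidium pattern (n=2): 0.521284 : 0.401432 : 0.077284
Gallium pattern (n=1): 0.6011 : 0.3989
Convolve the two distributions (both contribute in 2-u steps):
  M: 0.521284×0.6011 = 0.313344
  M+2: 0.521284×0.3989 + 0.401432×0.6011 = 0.449241
  M+4: 0.401432×0.3989 + 0.077284×0.6011 = 0.206587
  M+6: 0.077284×0.3989 = 0.030829
Scale to base peak (0.449241) = 100: 69.75 : 100.00 : 45.99 : 6.86

69.75 : 100.00 : 45.99 : 6.86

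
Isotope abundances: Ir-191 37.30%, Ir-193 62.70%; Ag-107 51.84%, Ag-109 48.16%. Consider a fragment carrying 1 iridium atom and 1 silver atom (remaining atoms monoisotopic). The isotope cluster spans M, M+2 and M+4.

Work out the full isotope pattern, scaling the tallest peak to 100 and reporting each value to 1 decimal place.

Iridium pattern (n=1): 0.3730 : 0.6270
Silver pattern (n=1): 0.5184 : 0.4816
Convolve the two distributions (both contribute in 2-u steps):
  M: 0.3730×0.5184 = 0.193363
  M+2: 0.3730×0.4816 + 0.6270×0.5184 = 0.504674
  M+4: 0.6270×0.4816 = 0.301963
Scale to base peak (0.504674) = 100: 38.3 : 100.0 : 59.8

38.3 : 100.0 : 59.8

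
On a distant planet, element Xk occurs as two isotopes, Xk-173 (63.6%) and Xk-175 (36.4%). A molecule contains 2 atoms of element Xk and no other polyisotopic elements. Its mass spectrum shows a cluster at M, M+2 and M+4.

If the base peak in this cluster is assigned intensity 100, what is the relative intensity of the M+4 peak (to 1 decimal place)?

28.6

(0.636 + 0.364)^2 gives M 0.4045, M+2 0.4630, M+4 0.1325; the largest is M+2.
P(M+2) = C(2,1) × 0.636^1 × 0.364^1 = 2 × 0.6360 × 0.3640 = 0.463008 (base)
P(M+4) = C(2,2) × 0.636^0 × 0.364^2 = 1 × 1.0000 × 0.132496 = 0.132496
Relative intensity = 0.132496 / 0.463008 × 100 = 28.6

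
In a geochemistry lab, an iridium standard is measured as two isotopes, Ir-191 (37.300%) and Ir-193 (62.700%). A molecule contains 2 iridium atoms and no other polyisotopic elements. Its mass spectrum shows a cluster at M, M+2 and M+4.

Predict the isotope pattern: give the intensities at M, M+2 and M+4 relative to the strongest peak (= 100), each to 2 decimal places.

29.74 : 100.00 : 84.05

Expanding (0.37300 + 0.62700)^2:
P(M) = 0.37300^2 = 0.139129
P(M+2) = 2 × 0.37300^1 × 0.62700^1 = 0.467742
P(M+4) = 0.62700^2 = 0.393129
The M+2 peak is largest (0.467742); scaling to 100 gives 29.74 : 100.00 : 84.05.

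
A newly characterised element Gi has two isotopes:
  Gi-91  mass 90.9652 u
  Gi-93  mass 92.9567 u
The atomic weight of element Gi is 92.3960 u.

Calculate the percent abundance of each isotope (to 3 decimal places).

Let x be the fractional abundance of Gi-91; then Gi-93 has abundance 1 − x.
90.9652·x + 92.9567·(1 − x) = 92.3960
(90.9652 − 92.9567)·x = 92.3960 − 92.9567
x = -0.5607 / -1.9915 = 0.28155 → 28.155% Gi-91, 71.845% Gi-93.

Gi-91: 28.155%, Gi-93: 71.845%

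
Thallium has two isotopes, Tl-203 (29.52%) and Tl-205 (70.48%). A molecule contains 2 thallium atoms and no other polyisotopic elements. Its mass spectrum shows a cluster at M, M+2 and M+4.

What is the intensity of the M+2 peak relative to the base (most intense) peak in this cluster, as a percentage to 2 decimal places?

(0.2952 + 0.7048)^2 gives M 0.0871, M+2 0.4161, M+4 0.4967; the largest is M+4.
P(M+4) = C(2,2) × 0.2952^0 × 0.7048^2 = 1 × 1.0000 × 0.49674304 = 0.496743 (base)
P(M+2) = C(2,1) × 0.2952^1 × 0.7048^1 = 2 × 0.2952 × 0.7048 = 0.416114
Relative intensity = 0.416114 / 0.496743 × 100 = 83.77

83.77%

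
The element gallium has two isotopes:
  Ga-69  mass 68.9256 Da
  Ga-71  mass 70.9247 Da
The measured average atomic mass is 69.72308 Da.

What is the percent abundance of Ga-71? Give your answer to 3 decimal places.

39.892%

Let x be the fractional abundance of Ga-69; then Ga-71 has abundance 1 − x.
68.9256·x + 70.9247·(1 − x) = 69.72308
(68.9256 − 70.9247)·x = 69.72308 − 70.9247
x = -1.20162 / -1.9991 = 0.60108 → 60.108% Ga-69, 39.892% Ga-71.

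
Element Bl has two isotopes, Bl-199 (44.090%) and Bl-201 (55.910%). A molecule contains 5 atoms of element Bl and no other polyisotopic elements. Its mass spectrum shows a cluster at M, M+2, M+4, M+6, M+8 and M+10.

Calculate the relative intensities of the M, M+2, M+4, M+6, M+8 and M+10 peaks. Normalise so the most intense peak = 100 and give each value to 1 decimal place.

4.9 : 31.1 : 78.9 : 100.0 : 63.4 : 16.1

The 5 Bl atoms are independent, so intensities follow the terms of (0.44090 + 0.55910)^5.
P(M) = 0.44090^5 = 0.016661
P(M+2) = 5 × 0.44090^4 × 0.55910^1 = 0.105638
P(M+4) = 10 × 0.44090^3 × 0.55910^2 = 0.267916
P(M+6) = 10 × 0.44090^2 × 0.55910^3 = 0.339742
P(M+8) = 5 × 0.44090^1 × 0.55910^4 = 0.215411
P(M+10) = 0.55910^5 = 0.054632
The M+6 peak is largest (0.339742); scaling to 100 gives 4.9 : 31.1 : 78.9 : 100.0 : 63.4 : 16.1.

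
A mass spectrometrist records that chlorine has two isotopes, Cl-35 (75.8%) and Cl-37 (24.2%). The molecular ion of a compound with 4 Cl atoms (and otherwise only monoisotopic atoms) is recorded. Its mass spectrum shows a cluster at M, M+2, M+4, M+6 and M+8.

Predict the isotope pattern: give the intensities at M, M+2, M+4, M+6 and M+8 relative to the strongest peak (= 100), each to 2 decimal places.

78.31 : 100.00 : 47.89 : 10.19 : 0.81

The 4 Cl atoms are independent, so intensities follow the terms of (0.758 + 0.242)^4.
P(M) = 0.758^4 = 0.330124
P(M+2) = 4 × 0.758^3 × 0.242^1 = 0.421583
P(M+4) = 6 × 0.758^2 × 0.242^2 = 0.201893
P(M+6) = 4 × 0.758^1 × 0.242^3 = 0.042971
P(M+8) = 0.242^4 = 0.003430
The M+2 peak is largest (0.421583); scaling to 100 gives 78.31 : 100.00 : 47.89 : 10.19 : 0.81.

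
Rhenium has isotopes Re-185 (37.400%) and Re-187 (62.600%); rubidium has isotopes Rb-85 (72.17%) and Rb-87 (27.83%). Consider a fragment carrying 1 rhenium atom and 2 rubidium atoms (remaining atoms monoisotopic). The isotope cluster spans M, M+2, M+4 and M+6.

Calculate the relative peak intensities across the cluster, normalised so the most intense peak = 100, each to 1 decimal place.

Rhenium pattern (n=1): 0.3740 : 0.6260
Rubidium pattern (n=2): 0.52085089 : 0.40169822 : 0.07745089
Convolve the two distributions (both contribute in 2-u steps):
  M: 0.3740×0.52085089 = 0.194798
  M+2: 0.3740×0.40169822 + 0.6260×0.52085089 = 0.476288
  M+4: 0.3740×0.07745089 + 0.6260×0.40169822 = 0.280430
  M+6: 0.6260×0.07745089 = 0.048484
Scale to base peak (0.476288) = 100: 40.9 : 100.0 : 58.9 : 10.2

40.9 : 100.0 : 58.9 : 10.2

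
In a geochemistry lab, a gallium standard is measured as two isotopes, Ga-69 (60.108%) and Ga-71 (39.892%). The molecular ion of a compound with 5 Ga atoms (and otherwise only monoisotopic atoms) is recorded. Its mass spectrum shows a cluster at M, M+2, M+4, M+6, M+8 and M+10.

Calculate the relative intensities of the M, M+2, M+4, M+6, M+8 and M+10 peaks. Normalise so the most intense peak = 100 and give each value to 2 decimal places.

The 5 Ga atoms are independent, so intensities follow the terms of (0.60108 + 0.39892)^5.
P(M) = 0.60108^5 = 0.078462
P(M+2) = 5 × 0.60108^4 × 0.39892^1 = 0.260366
P(M+4) = 10 × 0.60108^3 × 0.39892^2 = 0.345596
P(M+6) = 10 × 0.60108^2 × 0.39892^3 = 0.229362
P(M+8) = 5 × 0.60108^1 × 0.39892^4 = 0.076111
P(M+10) = 0.39892^5 = 0.010103
The M+4 peak is largest (0.345596); scaling to 100 gives 22.70 : 75.34 : 100.00 : 66.37 : 22.02 : 2.92.

22.70 : 75.34 : 100.00 : 66.37 : 22.02 : 2.92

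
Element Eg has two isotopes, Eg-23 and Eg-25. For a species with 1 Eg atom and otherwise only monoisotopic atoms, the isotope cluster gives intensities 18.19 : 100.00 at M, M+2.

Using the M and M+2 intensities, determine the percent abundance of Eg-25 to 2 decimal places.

If p is the fraction of Eg that is Eg-23, then I(M+2)/I(M) = [C(1,1)·p^0·(1−p)] / p^1 = 1·(1−p)/p = 100.00/18.19 = 5.4975
(1−p)/p = 5.4975/1 = 5.4975  ⇒  p = 1/(1 + 5.4975) = 0.1539
Eg-23: 15.39%, Eg-25: 84.61%.

84.61%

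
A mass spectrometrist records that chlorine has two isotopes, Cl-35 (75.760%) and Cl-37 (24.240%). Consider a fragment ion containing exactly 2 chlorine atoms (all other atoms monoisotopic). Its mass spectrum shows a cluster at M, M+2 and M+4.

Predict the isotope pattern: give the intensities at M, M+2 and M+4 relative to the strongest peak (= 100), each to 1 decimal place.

Each Cl atom is independently Cl-35 (p = 0.75760) or Cl-37 (q = 0.24240); the cluster is the binomial expansion (p + q)^2.
P(M) = 0.75760^2 = 0.573958
P(M+2) = 2 × 0.75760^1 × 0.24240^1 = 0.367284
P(M+4) = 0.24240^2 = 0.058758
The M peak is largest (0.573958); scaling to 100 gives 100.0 : 64.0 : 10.2.

100.0 : 64.0 : 10.2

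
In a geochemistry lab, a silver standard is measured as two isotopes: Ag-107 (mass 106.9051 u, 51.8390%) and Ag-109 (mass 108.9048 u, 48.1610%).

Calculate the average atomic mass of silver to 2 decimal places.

The abundance-weighted mean is 0.518390 × 106.9051 + 0.481610 × 108.9048
= 55.41853 + 52.44964 = 107.86817 u

107.87 u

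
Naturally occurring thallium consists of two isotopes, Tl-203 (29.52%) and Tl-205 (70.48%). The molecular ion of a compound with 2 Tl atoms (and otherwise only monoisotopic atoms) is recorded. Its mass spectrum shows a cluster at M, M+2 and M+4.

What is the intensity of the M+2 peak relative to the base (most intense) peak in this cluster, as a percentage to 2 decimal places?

83.77%

Term probabilities: M 0.0871, M+2 0.4161, M+4 0.4967. Base peak = M+4.
P(M+4) = C(2,2) × 0.2952^0 × 0.7048^2 = 1 × 1.0000 × 0.49674304 = 0.496743 (base)
P(M+2) = C(2,1) × 0.2952^1 × 0.7048^1 = 2 × 0.2952 × 0.7048 = 0.416114
Relative intensity = 0.416114 / 0.496743 × 100 = 83.77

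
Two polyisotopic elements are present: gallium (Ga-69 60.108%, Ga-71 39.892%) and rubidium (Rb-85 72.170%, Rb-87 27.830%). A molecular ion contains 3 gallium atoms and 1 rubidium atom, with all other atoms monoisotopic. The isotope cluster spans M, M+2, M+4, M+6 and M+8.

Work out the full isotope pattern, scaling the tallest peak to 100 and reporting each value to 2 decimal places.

42.08 : 100.00 : 87.90 : 33.74 : 4.74

Gallium pattern (n=3): 0.2171685 : 0.432386 : 0.2869625 : 0.063483
Rubidium pattern (n=1): 0.7217 : 0.2783
Convolve the two distributions (both contribute in 2-u steps):
  M: 0.2171685×0.7217 = 0.156731
  M+2: 0.2171685×0.2783 + 0.432386×0.7217 = 0.372491
  M+4: 0.432386×0.2783 + 0.2869625×0.7217 = 0.327434
  M+6: 0.2869625×0.2783 + 0.063483×0.7217 = 0.125677
  M+8: 0.063483×0.2783 = 0.017667
Scale to base peak (0.372491) = 100: 42.08 : 100.00 : 87.90 : 33.74 : 4.74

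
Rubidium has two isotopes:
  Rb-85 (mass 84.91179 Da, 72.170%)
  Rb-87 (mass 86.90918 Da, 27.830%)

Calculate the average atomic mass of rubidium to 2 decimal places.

85.47 Da

Weight each isotope mass by its fractional abundance: 0.72170 × 84.91179 + 0.27830 × 86.90918
= 61.280839 + 24.186825 = 85.467664 Da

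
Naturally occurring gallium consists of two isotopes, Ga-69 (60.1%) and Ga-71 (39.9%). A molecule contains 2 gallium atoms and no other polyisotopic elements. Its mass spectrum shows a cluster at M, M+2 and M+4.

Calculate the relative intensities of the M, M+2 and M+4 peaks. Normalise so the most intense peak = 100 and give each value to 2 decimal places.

The 2 Ga atoms are independent, so intensities follow the terms of (0.601 + 0.399)^2.
P(M) = 0.601^2 = 0.361201
P(M+2) = 2 × 0.601^1 × 0.399^1 = 0.479598
P(M+4) = 0.399^2 = 0.159201
The M+2 peak is largest (0.479598); scaling to 100 gives 75.31 : 100.00 : 33.19.

75.31 : 100.00 : 33.19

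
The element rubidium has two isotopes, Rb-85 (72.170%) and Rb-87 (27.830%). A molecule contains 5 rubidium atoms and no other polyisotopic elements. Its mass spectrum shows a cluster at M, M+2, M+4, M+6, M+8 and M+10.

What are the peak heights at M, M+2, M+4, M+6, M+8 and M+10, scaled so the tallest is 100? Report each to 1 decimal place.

51.9 : 100.0 : 77.1 : 29.7 : 5.7 : 0.4

Expanding (0.72170 + 0.27830)^5:
P(M) = 0.72170^5 = 0.195787
P(M+2) = 5 × 0.72170^4 × 0.27830^1 = 0.377494
P(M+4) = 10 × 0.72170^3 × 0.27830^2 = 0.291136
P(M+6) = 10 × 0.72170^2 × 0.27830^3 = 0.112267
P(M+8) = 5 × 0.72170^1 × 0.27830^4 = 0.021646
P(M+10) = 0.27830^5 = 0.001669
The M+2 peak is largest (0.377494); scaling to 100 gives 51.9 : 100.0 : 77.1 : 29.7 : 5.7 : 0.4.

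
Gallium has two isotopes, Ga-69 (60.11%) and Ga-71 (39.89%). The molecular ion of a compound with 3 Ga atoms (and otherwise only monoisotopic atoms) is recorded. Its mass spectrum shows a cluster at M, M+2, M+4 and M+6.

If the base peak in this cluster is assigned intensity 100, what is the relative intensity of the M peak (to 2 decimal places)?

Binomial terms of (0.6011 + 0.3989)^3: M 0.2172, M+2 0.4324, M+4 0.2869, M+6 0.0635 → M+2 is the base peak.
P(M+2) = C(3,1) × 0.6011^2 × 0.3989^1 = 3 × 0.36132121 × 0.3989 = 0.432393 (base)
P(M) = C(3,0) × 0.6011^3 × 0.3989^0 = 1 × 0.21719018 × 1.0000 = 0.217190
Relative intensity = 0.217190 / 0.432393 × 100 = 50.23

50.23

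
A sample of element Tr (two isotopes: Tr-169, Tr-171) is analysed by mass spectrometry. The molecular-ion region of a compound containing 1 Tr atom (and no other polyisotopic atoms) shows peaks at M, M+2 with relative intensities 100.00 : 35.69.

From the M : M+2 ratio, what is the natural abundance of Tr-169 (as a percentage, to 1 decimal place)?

73.7%

Let p = fractional abundance of Tr-169. I(M+2)/I(M) = [C(1,1)·p^0·(1−p)] / p^1 = 1·(1−p)/p = 35.69/100.00 = 0.3569
(1−p)/p = 0.3569/1 = 0.3569  ⇒  p = 1/(1 + 0.3569) = 0.7370
Tr-169: 73.7%, Tr-171: 26.3%.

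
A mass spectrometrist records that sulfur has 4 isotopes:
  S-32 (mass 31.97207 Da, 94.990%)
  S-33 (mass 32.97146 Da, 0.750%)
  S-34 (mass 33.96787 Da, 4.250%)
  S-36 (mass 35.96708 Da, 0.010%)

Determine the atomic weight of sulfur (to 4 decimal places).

32.0648 Da

Weight each isotope mass by its fractional abundance: 0.94990 × 31.97207 + 0.00750 × 32.97146 + 0.04250 × 33.96787 + 0.00010 × 35.96708
= 30.370269 + 0.247286 + 1.443634 + 0.003597 = 32.064786 Da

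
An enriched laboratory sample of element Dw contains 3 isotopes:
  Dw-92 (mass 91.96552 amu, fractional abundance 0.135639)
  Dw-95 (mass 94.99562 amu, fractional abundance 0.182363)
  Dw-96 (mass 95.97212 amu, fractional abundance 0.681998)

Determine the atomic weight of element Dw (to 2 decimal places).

Weight each isotope mass by its fractional abundance: 0.135639 × 91.96552 + 0.182363 × 94.99562 + 0.681998 × 95.97212
= 12.474111 + 17.323686 + 65.452794 = 95.250591 amu

95.25 amu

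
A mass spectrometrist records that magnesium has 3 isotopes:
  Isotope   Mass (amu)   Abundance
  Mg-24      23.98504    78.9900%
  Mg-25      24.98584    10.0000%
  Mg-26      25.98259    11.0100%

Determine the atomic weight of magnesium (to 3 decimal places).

24.305 amu

The abundance-weighted mean is 0.789900 × 23.98504 + 0.100000 × 24.98584 + 0.110100 × 25.98259
= 18.945783 + 2.498584 + 2.860683 = 24.305050 amu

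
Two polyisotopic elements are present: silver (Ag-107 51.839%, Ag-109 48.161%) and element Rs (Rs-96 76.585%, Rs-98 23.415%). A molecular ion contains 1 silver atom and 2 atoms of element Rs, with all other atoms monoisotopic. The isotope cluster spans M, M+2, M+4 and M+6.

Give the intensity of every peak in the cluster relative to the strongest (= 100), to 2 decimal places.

64.91 : 100.00 : 42.94 : 5.64

Silver pattern (n=1): 0.51839 : 0.48161
Element Rs pattern (n=2): 0.58652622 : 0.35864756 : 0.05482622
Convolve the two distributions (both contribute in 2-u steps):
  M: 0.51839×0.58652622 = 0.304049
  M+2: 0.51839×0.35864756 + 0.48161×0.58652622 = 0.468396
  M+4: 0.51839×0.05482622 + 0.48161×0.35864756 = 0.201150
  M+6: 0.48161×0.05482622 = 0.026405
Scale to base peak (0.468396) = 100: 64.91 : 100.00 : 42.94 : 5.64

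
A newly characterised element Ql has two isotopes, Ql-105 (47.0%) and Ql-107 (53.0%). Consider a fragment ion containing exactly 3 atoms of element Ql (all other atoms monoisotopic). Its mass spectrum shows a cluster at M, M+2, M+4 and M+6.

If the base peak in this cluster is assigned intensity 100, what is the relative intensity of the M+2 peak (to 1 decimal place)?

88.7

(0.470 + 0.530)^3 gives M 0.1038, M+2 0.3512, M+4 0.3961, M+6 0.1489; the largest is M+4.
P(M+4) = C(3,2) × 0.470^1 × 0.530^2 = 3 × 0.4700 × 0.2809 = 0.396069 (base)
P(M+2) = C(3,1) × 0.470^2 × 0.530^1 = 3 × 0.2209 × 0.5300 = 0.351231
Relative intensity = 0.351231 / 0.396069 × 100 = 88.7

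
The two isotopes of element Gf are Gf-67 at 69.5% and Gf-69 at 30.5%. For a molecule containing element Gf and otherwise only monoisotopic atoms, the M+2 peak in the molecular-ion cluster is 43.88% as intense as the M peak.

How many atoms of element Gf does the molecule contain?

1

With n Gf atoms, P(M+2)/P(M) = C(n,1)·p^(n−1)q / p^n = n·q/p = n · 0.305/0.695.
n = 0.4388 × 0.695/0.305 = 1.00 ≈ 1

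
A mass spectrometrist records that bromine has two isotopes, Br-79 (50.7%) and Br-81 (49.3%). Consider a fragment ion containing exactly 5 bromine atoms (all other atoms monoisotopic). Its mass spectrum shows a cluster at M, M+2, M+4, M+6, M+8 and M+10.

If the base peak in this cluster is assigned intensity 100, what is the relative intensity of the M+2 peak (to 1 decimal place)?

51.4

Binomial terms of (0.507 + 0.493)^5: M 0.0335, M+2 0.1629, M+4 0.3168, M+6 0.3080, M+8 0.1497, M+10 0.0291 → M+4 is the base peak.
P(M+4) = C(5,2) × 0.507^3 × 0.493^2 = 10 × 0.13032384 × 0.243049 = 0.316751 (base)
P(M+2) = C(5,1) × 0.507^4 × 0.493^1 = 5 × 0.06607419 × 0.4930 = 0.162873
Relative intensity = 0.162873 / 0.316751 × 100 = 51.4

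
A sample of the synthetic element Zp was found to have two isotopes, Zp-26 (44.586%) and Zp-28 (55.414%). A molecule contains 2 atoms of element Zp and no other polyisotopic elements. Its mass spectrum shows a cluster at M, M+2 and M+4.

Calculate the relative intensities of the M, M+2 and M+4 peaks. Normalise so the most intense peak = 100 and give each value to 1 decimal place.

Each Zp atom is independently Zp-26 (p = 0.44586) or Zp-28 (q = 0.55414); the cluster is the binomial expansion (p + q)^2.
P(M) = 0.44586^2 = 0.198791
P(M+2) = 2 × 0.44586^1 × 0.55414^1 = 0.494138
P(M+4) = 0.55414^2 = 0.307071
The M+2 peak is largest (0.494138); scaling to 100 gives 40.2 : 100.0 : 62.1.

40.2 : 100.0 : 62.1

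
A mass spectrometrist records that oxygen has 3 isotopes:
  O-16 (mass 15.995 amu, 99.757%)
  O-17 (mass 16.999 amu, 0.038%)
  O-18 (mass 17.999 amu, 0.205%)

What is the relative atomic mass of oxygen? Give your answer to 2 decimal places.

The abundance-weighted mean is 0.99757 × 15.995 + 0.00038 × 16.999 + 0.00205 × 17.999
= 15.9561 + 0.0065 + 0.0369 = 15.9995 amu

16.00 amu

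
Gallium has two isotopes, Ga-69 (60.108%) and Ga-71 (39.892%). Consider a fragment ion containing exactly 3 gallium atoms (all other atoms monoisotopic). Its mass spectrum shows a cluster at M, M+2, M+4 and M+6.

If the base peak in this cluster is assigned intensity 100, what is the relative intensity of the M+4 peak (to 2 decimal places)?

(0.60108 + 0.39892)^3 gives M 0.2172, M+2 0.4324, M+4 0.2870, M+6 0.0635; the largest is M+2.
P(M+2) = C(3,1) × 0.60108^2 × 0.39892^1 = 3 × 0.36129717 × 0.39892 = 0.432386 (base)
P(M+4) = C(3,2) × 0.60108^1 × 0.39892^2 = 3 × 0.60108 × 0.15913717 = 0.286963
Relative intensity = 0.286963 / 0.432386 × 100 = 66.37

66.37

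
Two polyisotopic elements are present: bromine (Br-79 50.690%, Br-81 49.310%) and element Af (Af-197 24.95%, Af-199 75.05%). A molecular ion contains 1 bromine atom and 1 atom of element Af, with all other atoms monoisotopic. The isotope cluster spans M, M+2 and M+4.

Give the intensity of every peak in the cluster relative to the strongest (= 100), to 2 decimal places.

Bromine pattern (n=1): 0.5069 : 0.4931
Element Af pattern (n=1): 0.2495 : 0.7505
Convolve the two distributions (both contribute in 2-u steps):
  M: 0.5069×0.2495 = 0.126472
  M+2: 0.5069×0.7505 + 0.4931×0.2495 = 0.503457
  M+4: 0.4931×0.7505 = 0.370072
Scale to base peak (0.503457) = 100: 25.12 : 100.00 : 73.51

25.12 : 100.00 : 73.51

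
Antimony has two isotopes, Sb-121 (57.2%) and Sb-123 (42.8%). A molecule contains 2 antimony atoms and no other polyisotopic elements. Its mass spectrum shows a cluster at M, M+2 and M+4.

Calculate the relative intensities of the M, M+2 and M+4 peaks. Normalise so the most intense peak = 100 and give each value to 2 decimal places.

Each Sb atom is independently Sb-121 (p = 0.572) or Sb-123 (q = 0.428); the cluster is the binomial expansion (p + q)^2.
P(M) = 0.572^2 = 0.327184
P(M+2) = 2 × 0.572^1 × 0.428^1 = 0.489632
P(M+4) = 0.428^2 = 0.183184
The M+2 peak is largest (0.489632); scaling to 100 gives 66.82 : 100.00 : 37.41.

66.82 : 100.00 : 37.41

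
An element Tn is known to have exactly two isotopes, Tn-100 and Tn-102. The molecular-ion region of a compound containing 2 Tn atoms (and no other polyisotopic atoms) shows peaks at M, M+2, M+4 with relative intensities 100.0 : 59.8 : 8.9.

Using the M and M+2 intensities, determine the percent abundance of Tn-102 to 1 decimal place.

23.0%

Let p = fractional abundance of Tn-100. I(M+2)/I(M) = [C(2,1)·p^1·(1−p)] / p^2 = 2·(1−p)/p = 59.8/100.0 = 0.5980
(1−p)/p = 0.5980/2 = 0.2990  ⇒  p = 1/(1 + 0.2990) = 0.7698
Tn-100: 77.0%, Tn-102: 23.0%.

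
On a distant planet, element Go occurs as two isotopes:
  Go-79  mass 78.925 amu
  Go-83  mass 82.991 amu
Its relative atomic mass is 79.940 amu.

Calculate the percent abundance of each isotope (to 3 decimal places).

Go-79: 75.037%, Go-83: 24.963%

Writing the weighted mean with unknown fraction x of Go-79:
78.925·x + 82.991·(1 − x) = 79.940
(78.925 − 82.991)·x = 79.940 − 82.991
x = -3.051 / -4.066 = 0.75037 → 75.037% Go-79, 24.963% Go-83.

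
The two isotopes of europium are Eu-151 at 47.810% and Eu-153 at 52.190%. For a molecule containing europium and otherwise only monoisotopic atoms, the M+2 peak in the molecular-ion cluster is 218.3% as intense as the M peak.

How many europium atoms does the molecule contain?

With n Eu atoms, P(M+2)/P(M) = C(n,1)·p^(n−1)q / p^n = n·q/p = n · 0.52190/0.47810.
n = 2.183 × 0.47810/0.52190 = 2.00 ≈ 2

2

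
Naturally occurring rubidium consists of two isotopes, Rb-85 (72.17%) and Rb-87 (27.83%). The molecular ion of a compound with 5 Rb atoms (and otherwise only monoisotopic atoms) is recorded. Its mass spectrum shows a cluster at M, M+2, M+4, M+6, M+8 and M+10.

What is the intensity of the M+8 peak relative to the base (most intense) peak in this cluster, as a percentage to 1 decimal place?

5.7%

(0.7217 + 0.2783)^5 gives M 0.1958, M+2 0.3775, M+4 0.2911, M+6 0.1123, M+8 0.0216, M+10 0.0017; the largest is M+2.
P(M+2) = C(5,1) × 0.7217^4 × 0.2783^1 = 5 × 0.27128565 × 0.2783 = 0.377494 (base)
P(M+8) = C(5,4) × 0.7217^1 × 0.2783^4 = 5 × 0.7217 × 0.00599864 = 0.021646
Relative intensity = 0.021646 / 0.377494 × 100 = 5.7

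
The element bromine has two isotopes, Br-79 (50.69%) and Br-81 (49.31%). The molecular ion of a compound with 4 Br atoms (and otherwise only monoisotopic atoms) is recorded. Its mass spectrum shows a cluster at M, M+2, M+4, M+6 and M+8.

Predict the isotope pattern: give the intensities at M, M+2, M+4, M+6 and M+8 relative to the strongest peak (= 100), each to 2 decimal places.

Expanding (0.5069 + 0.4931)^4:
P(M) = 0.5069^4 = 0.066022
P(M+2) = 4 × 0.5069^3 × 0.4931^1 = 0.256899
P(M+4) = 6 × 0.5069^2 × 0.4931^2 = 0.374857
P(M+6) = 4 × 0.5069^1 × 0.4931^3 = 0.243101
P(M+8) = 0.4931^4 = 0.059121
The M+4 peak is largest (0.374857); scaling to 100 gives 17.61 : 68.53 : 100.00 : 64.85 : 15.77.

17.61 : 68.53 : 100.00 : 64.85 : 15.77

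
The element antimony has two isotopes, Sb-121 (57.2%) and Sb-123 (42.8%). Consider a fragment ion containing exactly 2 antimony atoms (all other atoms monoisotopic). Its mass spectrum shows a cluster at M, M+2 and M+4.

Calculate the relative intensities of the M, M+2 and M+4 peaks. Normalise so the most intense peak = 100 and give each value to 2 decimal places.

Expanding (0.572 + 0.428)^2:
P(M) = 0.572^2 = 0.327184
P(M+2) = 2 × 0.572^1 × 0.428^1 = 0.489632
P(M+4) = 0.428^2 = 0.183184
The M+2 peak is largest (0.489632); scaling to 100 gives 66.82 : 100.00 : 37.41.

66.82 : 100.00 : 37.41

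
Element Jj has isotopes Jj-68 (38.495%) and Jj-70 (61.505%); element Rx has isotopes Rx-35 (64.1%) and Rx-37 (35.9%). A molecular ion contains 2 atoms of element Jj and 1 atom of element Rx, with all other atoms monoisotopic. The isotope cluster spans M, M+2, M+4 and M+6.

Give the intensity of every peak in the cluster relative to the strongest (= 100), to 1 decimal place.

Element Jj pattern (n=2): 0.1481865 : 0.473527 : 0.3782865
Element Rx pattern (n=1): 0.6410 : 0.3590
Convolve the two distributions (both contribute in 2-u steps):
  M: 0.1481865×0.6410 = 0.094988
  M+2: 0.1481865×0.3590 + 0.473527×0.6410 = 0.356730
  M+4: 0.473527×0.3590 + 0.3782865×0.6410 = 0.412478
  M+6: 0.3782865×0.3590 = 0.135805
Scale to base peak (0.412478) = 100: 23.0 : 86.5 : 100.0 : 32.9

23.0 : 86.5 : 100.0 : 32.9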